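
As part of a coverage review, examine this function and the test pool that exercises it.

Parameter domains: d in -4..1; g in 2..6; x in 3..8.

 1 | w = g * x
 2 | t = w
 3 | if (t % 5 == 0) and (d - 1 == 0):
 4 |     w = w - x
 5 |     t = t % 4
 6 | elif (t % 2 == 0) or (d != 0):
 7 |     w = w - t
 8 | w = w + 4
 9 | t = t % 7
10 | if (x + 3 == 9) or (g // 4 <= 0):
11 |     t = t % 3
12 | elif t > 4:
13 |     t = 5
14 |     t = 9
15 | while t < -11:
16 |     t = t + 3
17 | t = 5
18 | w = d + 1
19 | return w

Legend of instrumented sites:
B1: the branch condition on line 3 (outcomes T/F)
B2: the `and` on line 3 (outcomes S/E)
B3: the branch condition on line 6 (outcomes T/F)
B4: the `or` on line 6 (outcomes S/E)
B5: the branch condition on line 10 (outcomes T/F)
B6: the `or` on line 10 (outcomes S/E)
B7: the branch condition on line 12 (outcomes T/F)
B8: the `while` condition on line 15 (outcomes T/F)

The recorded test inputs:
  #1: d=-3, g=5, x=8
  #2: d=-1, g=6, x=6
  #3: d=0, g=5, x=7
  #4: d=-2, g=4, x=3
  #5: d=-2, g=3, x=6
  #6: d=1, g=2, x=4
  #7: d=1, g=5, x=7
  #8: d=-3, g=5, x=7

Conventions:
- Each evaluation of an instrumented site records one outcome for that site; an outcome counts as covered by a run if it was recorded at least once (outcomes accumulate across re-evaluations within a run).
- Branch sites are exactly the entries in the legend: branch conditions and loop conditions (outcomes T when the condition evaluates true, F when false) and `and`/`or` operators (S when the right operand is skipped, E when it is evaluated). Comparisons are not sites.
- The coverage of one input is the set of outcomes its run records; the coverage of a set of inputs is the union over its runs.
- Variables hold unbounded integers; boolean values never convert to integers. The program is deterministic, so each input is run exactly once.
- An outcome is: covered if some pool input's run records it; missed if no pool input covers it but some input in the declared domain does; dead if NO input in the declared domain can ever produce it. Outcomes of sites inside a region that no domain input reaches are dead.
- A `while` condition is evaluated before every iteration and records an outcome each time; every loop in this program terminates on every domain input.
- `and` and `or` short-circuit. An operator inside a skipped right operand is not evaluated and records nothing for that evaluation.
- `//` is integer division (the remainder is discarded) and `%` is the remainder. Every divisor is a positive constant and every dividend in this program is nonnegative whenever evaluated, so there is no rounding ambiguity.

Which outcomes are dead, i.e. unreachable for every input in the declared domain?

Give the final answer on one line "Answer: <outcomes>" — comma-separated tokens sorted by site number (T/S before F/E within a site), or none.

exhaustive pass over the 180-input domain:
  B8=T: no domain input ever produces it -> dead
  reachable outcomes have witnesses, e.g. B1=T (e.g. d=1, g=2, x=5), B1=F (e.g. d=-4, g=2, x=3), B2=S (e.g. d=-4, g=2, x=3), B2=E (e.g. d=-4, g=2, x=5)

Answer: B8=T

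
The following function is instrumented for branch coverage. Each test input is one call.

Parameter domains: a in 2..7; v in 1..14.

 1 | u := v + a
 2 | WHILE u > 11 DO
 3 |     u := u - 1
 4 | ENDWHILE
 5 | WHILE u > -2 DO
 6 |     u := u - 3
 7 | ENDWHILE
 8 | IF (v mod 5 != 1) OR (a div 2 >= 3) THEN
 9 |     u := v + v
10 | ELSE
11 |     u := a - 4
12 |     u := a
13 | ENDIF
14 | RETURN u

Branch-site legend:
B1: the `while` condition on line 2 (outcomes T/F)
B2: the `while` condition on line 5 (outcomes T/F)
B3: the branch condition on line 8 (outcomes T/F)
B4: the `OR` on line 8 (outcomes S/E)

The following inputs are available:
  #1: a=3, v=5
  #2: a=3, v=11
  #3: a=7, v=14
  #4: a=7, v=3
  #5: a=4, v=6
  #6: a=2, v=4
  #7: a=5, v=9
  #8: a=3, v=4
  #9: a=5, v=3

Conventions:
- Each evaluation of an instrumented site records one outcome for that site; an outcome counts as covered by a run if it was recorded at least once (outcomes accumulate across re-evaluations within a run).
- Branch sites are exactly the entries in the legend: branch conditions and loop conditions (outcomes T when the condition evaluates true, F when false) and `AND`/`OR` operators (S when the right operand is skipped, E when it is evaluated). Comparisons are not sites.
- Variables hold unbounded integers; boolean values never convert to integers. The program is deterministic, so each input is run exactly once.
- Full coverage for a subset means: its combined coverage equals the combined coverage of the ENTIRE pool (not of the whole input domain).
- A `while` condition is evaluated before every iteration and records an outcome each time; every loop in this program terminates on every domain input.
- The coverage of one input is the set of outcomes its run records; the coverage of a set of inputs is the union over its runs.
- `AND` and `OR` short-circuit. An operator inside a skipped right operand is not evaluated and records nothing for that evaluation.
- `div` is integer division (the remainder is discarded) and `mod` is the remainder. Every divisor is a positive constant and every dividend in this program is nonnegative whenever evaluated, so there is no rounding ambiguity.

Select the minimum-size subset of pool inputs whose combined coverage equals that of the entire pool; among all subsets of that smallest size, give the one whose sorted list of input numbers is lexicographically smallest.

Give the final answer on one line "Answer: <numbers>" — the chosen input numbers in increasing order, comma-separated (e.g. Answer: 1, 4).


run #1 (a=3, v=5) runs B1->F, B2->T, B2->T, B2->T, B2->T, B2->F, B4->S, B3->T; records B1=F, B2=T, B2=F, B3=T, B4=S
run #2 (a=3, v=11) runs B1->T, B1->T, B1->T, B1->F, B2->T, B2->T, B2->T, B2->T, B2->T, B2->F, B4->E, B3->F; records B1=T, B1=F, B2=T, B2=F, B3=F, B4=E
run #3 (a=7, v=14) runs B1->T, B1->T, B1->T, B1->T, B1->T, B1->T, B1->T, B1->T, B1->T, B1->T, B1->F, B2->T, B2->T, B2->T, ...; records B1=T, B1=F, B2=T, B2=F, B3=T, B4=S
run #4 (a=7, v=3) runs B1->F, B2->T, B2->T, B2->T, B2->T, B2->F, B4->S, B3->T; records B1=F, B2=T, B2=F, B3=T, B4=S
run #5 (a=4, v=6) runs B1->F, B2->T, B2->T, B2->T, B2->T, B2->F, B4->E, B3->F; records B1=F, B2=T, B2=F, B3=F, B4=E
run #6 (a=2, v=4) runs B1->F, B2->T, B2->T, B2->T, B2->F, B4->S, B3->T; records B1=F, B2=T, B2=F, B3=T, B4=S
run #7 (a=5, v=9) runs B1->T, B1->T, B1->T, B1->F, B2->T, B2->T, B2->T, B2->T, B2->T, B2->F, B4->S, B3->T; records B1=T, B1=F, B2=T, B2=F, B3=T, B4=S
run #8 (a=3, v=4) runs B1->F, B2->T, B2->T, B2->T, B2->F, B4->S, B3->T; records B1=F, B2=T, B2=F, B3=T, B4=S
run #9 (a=5, v=3) runs B1->F, B2->T, B2->T, B2->T, B2->T, B2->F, B4->S, B3->T; records B1=F, B2=T, B2=F, B3=T, B4=S
union over all inputs: B1=T, B1=F, B2=T, B2=F, B3=T, B3=F, B4=S, B4=E (8 outcomes)
no size-1 subset reaches all 8 outcomes (best union: 6/8)
size 2: inputs {1, 2} cover all 8 outcomes, and no lexicographically smaller subset of this size does
Answer: 1, 2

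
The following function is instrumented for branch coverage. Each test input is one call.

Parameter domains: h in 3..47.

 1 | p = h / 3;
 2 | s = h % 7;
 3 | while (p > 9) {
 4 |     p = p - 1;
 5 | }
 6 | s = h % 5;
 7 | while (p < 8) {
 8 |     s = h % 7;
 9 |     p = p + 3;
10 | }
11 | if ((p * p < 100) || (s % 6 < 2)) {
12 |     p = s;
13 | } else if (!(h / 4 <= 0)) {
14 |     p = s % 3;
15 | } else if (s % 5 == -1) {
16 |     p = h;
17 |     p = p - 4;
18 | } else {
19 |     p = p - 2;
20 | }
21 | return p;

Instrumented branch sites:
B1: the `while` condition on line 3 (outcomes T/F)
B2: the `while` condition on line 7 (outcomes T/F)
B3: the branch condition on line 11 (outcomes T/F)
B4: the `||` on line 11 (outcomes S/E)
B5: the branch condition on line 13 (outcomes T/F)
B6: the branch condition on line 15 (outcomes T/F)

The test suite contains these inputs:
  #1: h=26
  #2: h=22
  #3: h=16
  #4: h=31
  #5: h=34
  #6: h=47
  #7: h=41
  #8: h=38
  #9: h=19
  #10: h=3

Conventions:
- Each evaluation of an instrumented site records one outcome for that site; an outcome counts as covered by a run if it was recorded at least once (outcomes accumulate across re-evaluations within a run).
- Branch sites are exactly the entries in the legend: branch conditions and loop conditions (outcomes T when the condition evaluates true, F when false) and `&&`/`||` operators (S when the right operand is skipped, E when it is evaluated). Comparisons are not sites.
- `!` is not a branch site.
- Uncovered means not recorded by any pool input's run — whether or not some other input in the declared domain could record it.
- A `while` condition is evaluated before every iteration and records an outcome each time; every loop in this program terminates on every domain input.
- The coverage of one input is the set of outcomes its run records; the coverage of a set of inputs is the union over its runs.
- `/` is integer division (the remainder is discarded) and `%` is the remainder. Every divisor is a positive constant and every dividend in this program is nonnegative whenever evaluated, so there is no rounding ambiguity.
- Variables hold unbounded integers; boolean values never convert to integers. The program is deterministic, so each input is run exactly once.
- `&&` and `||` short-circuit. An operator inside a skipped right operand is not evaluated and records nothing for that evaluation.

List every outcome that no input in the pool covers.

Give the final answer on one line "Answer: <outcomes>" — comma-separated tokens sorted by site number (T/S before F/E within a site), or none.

#1 (h=26) -> B1->F, B2->F, B4->S, B3->T; covered: B1=F, B2=F, B3=T, B4=S
#2 (h=22) -> B1->F, B2->T, B2->F, B4->E, B3->T; covered: B1=F, B2=T, B2=F, B3=T, B4=E
#3 (h=16) -> B1->F, B2->T, B2->F, B4->S, B3->T; covered: B1=F, B2=T, B2=F, B3=T, B4=S
#4 (h=31) -> B1->T, B1->F, B2->F, B4->S, B3->T; covered: B1=T, B1=F, B2=F, B3=T, B4=S
#5 (h=34) -> B1->T, B1->T, B1->F, B2->F, B4->S, B3->T; covered: B1=T, B1=F, B2=F, B3=T, B4=S
#6 (h=47) -> B1->T, B1->T, B1->T, B1->T, B1->T, B1->T, B1->F, B2->F, B4->S, B3->T; covered: B1=T, B1=F, B2=F, B3=T, B4=S
#7 (h=41) -> B1->T, B1->T, B1->T, B1->T, B1->F, B2->F, B4->S, B3->T; covered: B1=T, B1=F, B2=F, B3=T, B4=S
#8 (h=38) -> B1->T, B1->T, B1->T, B1->F, B2->F, B4->S, B3->T; covered: B1=T, B1=F, B2=F, B3=T, B4=S
#9 (h=19) -> B1->F, B2->T, B2->F, B4->S, B3->T; covered: B1=F, B2=T, B2=F, B3=T, B4=S
#10 (h=3) -> B1->F, B2->T, B2->T, B2->T, B2->F, B4->E, B3->F, B5->F, B6->F; covered: B1=F, B2=T, B2=F, B3=F, B4=E, B5=F, B6=F
union over the pool: B1=T, B1=F, B2=T, B2=F, B3=T, B3=F, B4=S, B4=E, B5=F, B6=F
uncovered (2 of 12): B5=T, B6=T

Answer: B5=T, B6=T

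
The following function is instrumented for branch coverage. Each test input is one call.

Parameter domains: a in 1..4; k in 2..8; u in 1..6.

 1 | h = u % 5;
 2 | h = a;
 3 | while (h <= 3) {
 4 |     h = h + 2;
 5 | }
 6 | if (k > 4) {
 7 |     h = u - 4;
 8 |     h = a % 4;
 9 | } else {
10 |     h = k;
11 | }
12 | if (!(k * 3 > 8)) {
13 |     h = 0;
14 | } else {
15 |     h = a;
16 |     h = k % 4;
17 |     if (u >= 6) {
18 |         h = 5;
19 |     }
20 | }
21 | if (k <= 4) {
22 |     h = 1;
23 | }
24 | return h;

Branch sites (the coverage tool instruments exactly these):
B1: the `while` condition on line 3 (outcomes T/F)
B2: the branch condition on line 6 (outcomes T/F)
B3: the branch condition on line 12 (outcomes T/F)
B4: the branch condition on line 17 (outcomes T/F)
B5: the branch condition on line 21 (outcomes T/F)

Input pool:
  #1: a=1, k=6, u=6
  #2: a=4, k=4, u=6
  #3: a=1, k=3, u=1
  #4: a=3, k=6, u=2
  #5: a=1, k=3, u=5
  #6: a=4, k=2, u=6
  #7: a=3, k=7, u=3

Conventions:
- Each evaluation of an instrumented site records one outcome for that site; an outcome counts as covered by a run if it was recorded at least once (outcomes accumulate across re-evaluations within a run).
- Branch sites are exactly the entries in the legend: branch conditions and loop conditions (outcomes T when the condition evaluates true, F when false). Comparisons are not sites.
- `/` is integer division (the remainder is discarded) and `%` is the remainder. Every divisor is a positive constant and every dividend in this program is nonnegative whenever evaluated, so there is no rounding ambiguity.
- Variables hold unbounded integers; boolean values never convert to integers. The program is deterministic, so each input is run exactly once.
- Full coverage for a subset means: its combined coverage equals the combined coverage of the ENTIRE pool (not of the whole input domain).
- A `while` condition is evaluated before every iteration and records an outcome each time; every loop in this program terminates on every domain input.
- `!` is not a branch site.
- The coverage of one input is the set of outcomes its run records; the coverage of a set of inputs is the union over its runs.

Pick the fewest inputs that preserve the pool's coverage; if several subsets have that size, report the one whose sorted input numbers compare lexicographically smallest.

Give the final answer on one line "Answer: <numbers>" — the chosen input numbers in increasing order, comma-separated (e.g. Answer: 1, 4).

input #1 (a=1, k=6, u=6): covers B1=T, B1=F, B2=T, B3=F, B4=T, B5=F
input #2 (a=4, k=4, u=6): covers B1=F, B2=F, B3=F, B4=T, B5=T
input #3 (a=1, k=3, u=1): covers B1=T, B1=F, B2=F, B3=F, B4=F, B5=T
input #4 (a=3, k=6, u=2): covers B1=T, B1=F, B2=T, B3=F, B4=F, B5=F
input #5 (a=1, k=3, u=5): covers B1=T, B1=F, B2=F, B3=F, B4=F, B5=T
input #6 (a=4, k=2, u=6): covers B1=F, B2=F, B3=T, B5=T
input #7 (a=3, k=7, u=3): covers B1=T, B1=F, B2=T, B3=F, B4=F, B5=F
union over all inputs: B1=T, B1=F, B2=T, B2=F, B3=T, B3=F, B4=T, B4=F, B5=T, B5=F (10 outcomes)
every size-1 subset falls short of the 10 outcomes (best: 6/10)
every size-2 subset falls short of the 10 outcomes (best: 9/10)
size 3: inputs {1, 3, 6} cover all 10 outcomes, and no lexicographically smaller subset of this size does

Answer: 1, 3, 6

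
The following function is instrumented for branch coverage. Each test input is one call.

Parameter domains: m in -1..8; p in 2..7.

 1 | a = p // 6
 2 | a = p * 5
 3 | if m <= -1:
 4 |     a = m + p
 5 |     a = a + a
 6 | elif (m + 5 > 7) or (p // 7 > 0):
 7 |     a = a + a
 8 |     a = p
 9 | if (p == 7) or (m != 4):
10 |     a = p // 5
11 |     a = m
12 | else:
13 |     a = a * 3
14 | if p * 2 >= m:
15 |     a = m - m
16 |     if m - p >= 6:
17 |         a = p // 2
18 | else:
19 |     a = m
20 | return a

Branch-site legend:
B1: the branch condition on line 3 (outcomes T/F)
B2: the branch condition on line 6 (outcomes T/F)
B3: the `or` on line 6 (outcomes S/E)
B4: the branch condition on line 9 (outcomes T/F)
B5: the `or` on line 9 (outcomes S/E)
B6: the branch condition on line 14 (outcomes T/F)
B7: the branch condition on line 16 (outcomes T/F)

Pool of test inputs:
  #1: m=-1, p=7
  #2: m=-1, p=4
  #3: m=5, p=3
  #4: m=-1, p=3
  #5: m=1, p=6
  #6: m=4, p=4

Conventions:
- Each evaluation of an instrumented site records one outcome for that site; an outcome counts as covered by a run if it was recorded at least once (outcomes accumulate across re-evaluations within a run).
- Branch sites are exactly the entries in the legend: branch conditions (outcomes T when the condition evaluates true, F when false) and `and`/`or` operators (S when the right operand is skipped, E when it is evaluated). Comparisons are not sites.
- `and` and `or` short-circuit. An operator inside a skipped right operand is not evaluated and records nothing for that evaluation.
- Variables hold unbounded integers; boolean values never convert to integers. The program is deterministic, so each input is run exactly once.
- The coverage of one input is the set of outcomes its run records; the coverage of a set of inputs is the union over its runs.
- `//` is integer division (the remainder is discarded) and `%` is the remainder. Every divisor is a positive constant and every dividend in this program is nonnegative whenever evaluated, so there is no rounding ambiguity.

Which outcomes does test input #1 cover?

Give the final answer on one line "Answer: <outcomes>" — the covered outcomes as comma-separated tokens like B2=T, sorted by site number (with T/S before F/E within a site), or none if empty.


Running input #1 (m=-1, p=7), event by event:
  B1->T, B5->S, B4->T, B6->T, B7->F
distinct outcomes covered: B1=T, B4=T, B5=S, B6=T, B7=F
Answer: B1=T, B4=T, B5=S, B6=T, B7=F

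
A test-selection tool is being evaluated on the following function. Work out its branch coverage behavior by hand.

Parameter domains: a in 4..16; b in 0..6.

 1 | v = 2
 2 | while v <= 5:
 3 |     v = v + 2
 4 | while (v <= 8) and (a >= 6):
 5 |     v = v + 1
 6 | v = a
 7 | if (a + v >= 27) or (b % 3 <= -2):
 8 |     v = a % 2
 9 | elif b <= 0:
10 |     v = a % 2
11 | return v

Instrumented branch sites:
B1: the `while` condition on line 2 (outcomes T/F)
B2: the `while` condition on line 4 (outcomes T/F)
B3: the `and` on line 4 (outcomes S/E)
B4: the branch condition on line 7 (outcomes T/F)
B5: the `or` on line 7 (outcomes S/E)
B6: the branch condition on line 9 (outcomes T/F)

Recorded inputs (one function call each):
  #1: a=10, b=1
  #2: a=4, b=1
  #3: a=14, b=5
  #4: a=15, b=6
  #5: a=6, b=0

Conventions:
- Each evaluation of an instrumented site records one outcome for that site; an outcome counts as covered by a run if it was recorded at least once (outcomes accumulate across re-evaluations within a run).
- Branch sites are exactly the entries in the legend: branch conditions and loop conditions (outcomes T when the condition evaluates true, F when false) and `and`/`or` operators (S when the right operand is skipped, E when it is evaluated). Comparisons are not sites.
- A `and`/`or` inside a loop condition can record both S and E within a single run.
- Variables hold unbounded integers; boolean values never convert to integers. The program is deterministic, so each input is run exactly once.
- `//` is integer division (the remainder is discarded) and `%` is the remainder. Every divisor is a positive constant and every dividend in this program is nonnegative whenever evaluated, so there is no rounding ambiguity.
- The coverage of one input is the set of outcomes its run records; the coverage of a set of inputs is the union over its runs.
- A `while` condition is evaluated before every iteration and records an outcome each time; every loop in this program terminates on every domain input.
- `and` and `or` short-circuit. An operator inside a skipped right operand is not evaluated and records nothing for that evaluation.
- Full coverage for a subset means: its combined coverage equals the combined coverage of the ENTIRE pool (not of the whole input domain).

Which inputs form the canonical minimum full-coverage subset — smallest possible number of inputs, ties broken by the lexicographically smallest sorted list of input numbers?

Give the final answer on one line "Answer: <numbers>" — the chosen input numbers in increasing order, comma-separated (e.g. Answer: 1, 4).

input #1, a=10, b=1: outcomes B1=T, B1=F, B2=T, B2=F, B3=S, B3=E, B4=F, B5=E, B6=F
input #2, a=4, b=1: outcomes B1=T, B1=F, B2=F, B3=E, B4=F, B5=E, B6=F
input #3, a=14, b=5: outcomes B1=T, B1=F, B2=T, B2=F, B3=S, B3=E, B4=T, B5=S
input #4, a=15, b=6: outcomes B1=T, B1=F, B2=T, B2=F, B3=S, B3=E, B4=T, B5=S
input #5, a=6, b=0: outcomes B1=T, B1=F, B2=T, B2=F, B3=S, B3=E, B4=F, B5=E, B6=T
pool-wide coverage (12 outcomes): B1=T, B1=F, B2=T, B2=F, B3=S, B3=E, B4=T, B4=F, B5=S, B5=E, B6=T, B6=F
checked all size-1 subsets: none covers 12 outcomes (max 9/12)
checked all size-2 subsets: none covers 12 outcomes (max 11/12)
the canonical winner is {1, 3, 5}: size 3, full 12-outcome coverage, earliest index list among size-3 covers

Answer: 1, 3, 5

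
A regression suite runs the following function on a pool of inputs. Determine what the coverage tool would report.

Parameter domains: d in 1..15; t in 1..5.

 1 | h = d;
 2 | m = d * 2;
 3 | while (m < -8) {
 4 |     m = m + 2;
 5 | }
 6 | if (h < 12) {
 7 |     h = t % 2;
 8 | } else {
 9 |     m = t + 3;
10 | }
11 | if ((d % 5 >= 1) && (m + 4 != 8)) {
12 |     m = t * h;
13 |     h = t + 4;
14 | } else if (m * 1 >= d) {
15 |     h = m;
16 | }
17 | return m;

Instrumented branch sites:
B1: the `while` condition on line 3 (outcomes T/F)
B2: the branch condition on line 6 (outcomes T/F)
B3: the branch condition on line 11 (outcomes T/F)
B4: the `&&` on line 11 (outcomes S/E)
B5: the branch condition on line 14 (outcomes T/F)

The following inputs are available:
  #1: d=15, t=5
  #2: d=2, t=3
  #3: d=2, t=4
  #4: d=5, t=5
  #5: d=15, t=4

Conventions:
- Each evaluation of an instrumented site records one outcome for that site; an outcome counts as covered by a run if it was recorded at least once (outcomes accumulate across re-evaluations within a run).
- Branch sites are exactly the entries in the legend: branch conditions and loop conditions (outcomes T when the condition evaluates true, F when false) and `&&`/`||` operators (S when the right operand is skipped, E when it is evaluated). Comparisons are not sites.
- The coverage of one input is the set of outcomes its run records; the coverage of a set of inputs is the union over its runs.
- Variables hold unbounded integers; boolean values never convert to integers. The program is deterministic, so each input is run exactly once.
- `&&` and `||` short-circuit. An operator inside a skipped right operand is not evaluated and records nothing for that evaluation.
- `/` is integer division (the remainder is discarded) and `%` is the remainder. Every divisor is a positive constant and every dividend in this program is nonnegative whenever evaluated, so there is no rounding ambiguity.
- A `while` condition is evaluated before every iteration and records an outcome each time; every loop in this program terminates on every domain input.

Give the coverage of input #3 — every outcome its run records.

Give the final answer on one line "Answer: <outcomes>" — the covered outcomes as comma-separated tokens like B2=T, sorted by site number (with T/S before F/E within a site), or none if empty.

Event log for input #3 (d=2, t=4):
  B1->F, B2->T, B4->E, B3->F, B5->T
as a set, this run covers: B1=F, B2=T, B3=F, B4=E, B5=T

Answer: B1=F, B2=T, B3=F, B4=E, B5=T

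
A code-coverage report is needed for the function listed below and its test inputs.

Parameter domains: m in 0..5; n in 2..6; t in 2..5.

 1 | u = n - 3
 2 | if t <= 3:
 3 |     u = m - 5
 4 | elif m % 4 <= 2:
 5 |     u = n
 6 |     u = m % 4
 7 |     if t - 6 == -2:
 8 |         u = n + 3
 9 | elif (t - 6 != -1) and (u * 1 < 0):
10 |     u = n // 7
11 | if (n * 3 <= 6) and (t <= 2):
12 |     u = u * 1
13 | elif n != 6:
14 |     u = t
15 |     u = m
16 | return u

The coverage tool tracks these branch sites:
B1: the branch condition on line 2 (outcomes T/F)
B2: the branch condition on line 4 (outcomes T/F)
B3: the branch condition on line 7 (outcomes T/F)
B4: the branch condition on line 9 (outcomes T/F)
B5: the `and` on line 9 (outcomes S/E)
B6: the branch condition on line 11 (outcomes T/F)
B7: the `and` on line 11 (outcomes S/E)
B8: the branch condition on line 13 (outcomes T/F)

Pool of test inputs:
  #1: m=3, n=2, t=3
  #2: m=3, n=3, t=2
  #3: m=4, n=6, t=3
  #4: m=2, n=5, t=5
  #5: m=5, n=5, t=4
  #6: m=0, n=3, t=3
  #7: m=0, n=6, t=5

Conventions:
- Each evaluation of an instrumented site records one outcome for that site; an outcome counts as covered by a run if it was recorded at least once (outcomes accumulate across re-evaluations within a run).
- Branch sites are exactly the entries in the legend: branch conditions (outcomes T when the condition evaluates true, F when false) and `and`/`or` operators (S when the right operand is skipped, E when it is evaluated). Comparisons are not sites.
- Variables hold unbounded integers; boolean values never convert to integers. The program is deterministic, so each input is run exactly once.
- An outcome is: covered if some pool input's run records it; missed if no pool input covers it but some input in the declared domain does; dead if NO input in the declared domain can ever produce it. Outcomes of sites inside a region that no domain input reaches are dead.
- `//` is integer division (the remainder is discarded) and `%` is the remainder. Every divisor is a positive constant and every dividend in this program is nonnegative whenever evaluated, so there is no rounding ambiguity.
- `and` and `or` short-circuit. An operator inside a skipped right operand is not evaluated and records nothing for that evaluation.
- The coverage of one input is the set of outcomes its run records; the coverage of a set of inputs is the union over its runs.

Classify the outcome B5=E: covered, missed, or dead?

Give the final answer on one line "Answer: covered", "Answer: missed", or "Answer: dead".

no pool input records B5=E
but domain input (m=3, n=2, t=4) does record it -> reachable, so missed

Answer: missed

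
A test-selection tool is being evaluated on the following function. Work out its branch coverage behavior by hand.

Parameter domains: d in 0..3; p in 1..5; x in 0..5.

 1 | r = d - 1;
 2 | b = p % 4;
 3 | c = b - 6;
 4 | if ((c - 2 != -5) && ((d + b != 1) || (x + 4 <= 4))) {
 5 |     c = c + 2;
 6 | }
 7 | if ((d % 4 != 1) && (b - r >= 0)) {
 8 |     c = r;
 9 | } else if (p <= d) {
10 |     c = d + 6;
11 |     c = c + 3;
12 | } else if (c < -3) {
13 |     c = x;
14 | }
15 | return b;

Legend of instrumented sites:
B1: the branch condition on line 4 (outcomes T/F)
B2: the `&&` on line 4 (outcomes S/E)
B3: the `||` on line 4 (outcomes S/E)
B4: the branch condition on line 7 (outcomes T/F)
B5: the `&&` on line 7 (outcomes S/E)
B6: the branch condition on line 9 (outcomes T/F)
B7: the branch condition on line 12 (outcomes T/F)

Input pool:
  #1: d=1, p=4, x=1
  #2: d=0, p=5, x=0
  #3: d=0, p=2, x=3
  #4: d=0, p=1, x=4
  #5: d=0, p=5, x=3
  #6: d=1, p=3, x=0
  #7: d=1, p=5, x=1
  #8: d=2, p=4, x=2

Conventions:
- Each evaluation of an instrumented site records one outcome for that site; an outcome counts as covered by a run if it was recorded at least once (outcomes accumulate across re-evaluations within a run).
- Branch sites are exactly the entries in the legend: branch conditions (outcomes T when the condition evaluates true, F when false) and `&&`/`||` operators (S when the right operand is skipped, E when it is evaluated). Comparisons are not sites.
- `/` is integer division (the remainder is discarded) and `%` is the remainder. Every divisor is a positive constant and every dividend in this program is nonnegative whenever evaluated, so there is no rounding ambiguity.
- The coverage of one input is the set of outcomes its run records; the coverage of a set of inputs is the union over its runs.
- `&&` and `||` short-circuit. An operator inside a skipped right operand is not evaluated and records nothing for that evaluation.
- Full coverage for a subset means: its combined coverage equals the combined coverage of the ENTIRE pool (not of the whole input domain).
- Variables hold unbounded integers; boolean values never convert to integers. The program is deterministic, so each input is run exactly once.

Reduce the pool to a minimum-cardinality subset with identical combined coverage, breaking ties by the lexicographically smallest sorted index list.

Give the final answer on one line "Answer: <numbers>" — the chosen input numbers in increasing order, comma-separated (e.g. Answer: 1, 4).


test 1 (d=1, p=4, x=1) fires B2->E, B3->E, B1->F, B5->S, B4->F, B6->F, B7->T; hits B1=F, B2=E, B3=E, B4=F, B5=S, B6=F, B7=T
test 2 (d=0, p=5, x=0) fires B2->E, B3->E, B1->T, B5->E, B4->T; hits B1=T, B2=E, B3=E, B4=T, B5=E
test 3 (d=0, p=2, x=3) fires B2->E, B3->S, B1->T, B5->E, B4->T; hits B1=T, B2=E, B3=S, B4=T, B5=E
test 4 (d=0, p=1, x=4) fires B2->E, B3->E, B1->F, B5->E, B4->T; hits B1=F, B2=E, B3=E, B4=T, B5=E
test 5 (d=0, p=5, x=3) fires B2->E, B3->E, B1->F, B5->E, B4->T; hits B1=F, B2=E, B3=E, B4=T, B5=E
test 6 (d=1, p=3, x=0) fires B2->S, B1->F, B5->S, B4->F, B6->F, B7->F; hits B1=F, B2=S, B4=F, B5=S, B6=F, B7=F
test 7 (d=1, p=5, x=1) fires B2->E, B3->S, B1->T, B5->S, B4->F, B6->F, B7->F; hits B1=T, B2=E, B3=S, B4=F, B5=S, B6=F, B7=F
test 8 (d=2, p=4, x=2) fires B2->E, B3->S, B1->T, B5->E, B4->F, B6->F, B7->T; hits B1=T, B2=E, B3=S, B4=F, B5=E, B6=F, B7=T
the full pool covers 13 outcomes: B1=T, B1=F, B2=S, B2=E, B3=S, B3=E, B4=T, B4=F, B5=S, B5=E, B6=F, B7=T, B7=F
no size-1 subset reaches all 13 outcomes (best union: 7/13)
no size-2 subset reaches all 13 outcomes (best union: 11/13)
at size 3, {1, 3, 6} reaches all 13 outcomes; every lexicographically earlier size-3 subset fails
Answer: 1, 3, 6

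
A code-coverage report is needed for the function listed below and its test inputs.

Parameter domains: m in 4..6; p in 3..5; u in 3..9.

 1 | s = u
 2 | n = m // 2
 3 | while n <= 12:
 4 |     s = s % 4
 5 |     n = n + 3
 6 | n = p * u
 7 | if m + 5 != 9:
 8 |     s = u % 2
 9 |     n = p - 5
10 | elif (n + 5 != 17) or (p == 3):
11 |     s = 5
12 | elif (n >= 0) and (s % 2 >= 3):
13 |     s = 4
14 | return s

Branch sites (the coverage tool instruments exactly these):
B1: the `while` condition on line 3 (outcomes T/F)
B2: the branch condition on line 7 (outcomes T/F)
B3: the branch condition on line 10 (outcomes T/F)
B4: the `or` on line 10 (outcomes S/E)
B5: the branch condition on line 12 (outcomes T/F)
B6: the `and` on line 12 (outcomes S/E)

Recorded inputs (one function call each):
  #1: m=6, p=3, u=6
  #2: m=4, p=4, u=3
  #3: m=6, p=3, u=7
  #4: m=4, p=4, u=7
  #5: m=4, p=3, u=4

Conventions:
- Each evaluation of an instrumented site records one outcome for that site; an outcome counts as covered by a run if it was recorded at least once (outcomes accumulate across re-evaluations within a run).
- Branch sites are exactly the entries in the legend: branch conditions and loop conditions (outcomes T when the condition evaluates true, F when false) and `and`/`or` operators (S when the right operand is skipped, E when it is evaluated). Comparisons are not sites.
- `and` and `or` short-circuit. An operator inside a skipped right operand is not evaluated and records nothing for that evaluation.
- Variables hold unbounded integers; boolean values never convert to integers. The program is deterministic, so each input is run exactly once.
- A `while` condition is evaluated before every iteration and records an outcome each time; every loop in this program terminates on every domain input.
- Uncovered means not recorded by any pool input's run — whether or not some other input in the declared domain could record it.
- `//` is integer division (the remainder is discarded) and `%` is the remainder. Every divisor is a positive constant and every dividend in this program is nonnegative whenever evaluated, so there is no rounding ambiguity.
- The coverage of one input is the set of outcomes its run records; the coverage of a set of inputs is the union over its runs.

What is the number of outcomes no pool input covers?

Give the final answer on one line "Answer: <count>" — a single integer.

input #1 (m=6, p=3, u=6): events B1->T, B1->T, B1->T, B1->T, B1->F, B2->T; covers B1=T, B1=F, B2=T
input #2 (m=4, p=4, u=3): events B1->T, B1->T, B1->T, B1->T, B1->F, B2->F, B4->E, B3->F, B6->E, B5->F; covers B1=T, B1=F, B2=F, B3=F, B4=E, B5=F, B6=E
input #3 (m=6, p=3, u=7): events B1->T, B1->T, B1->T, B1->T, B1->F, B2->T; covers B1=T, B1=F, B2=T
input #4 (m=4, p=4, u=7): events B1->T, B1->T, B1->T, B1->T, B1->F, B2->F, B4->S, B3->T; covers B1=T, B1=F, B2=F, B3=T, B4=S
input #5 (m=4, p=3, u=4): events B1->T, B1->T, B1->T, B1->T, B1->F, B2->F, B4->E, B3->T; covers B1=T, B1=F, B2=F, B3=T, B4=E
union over the pool: B1=T, B1=F, B2=T, B2=F, B3=T, B3=F, B4=S, B4=E, B5=F, B6=E
uncovered (2 of 12): B5=T, B6=S

Answer: 2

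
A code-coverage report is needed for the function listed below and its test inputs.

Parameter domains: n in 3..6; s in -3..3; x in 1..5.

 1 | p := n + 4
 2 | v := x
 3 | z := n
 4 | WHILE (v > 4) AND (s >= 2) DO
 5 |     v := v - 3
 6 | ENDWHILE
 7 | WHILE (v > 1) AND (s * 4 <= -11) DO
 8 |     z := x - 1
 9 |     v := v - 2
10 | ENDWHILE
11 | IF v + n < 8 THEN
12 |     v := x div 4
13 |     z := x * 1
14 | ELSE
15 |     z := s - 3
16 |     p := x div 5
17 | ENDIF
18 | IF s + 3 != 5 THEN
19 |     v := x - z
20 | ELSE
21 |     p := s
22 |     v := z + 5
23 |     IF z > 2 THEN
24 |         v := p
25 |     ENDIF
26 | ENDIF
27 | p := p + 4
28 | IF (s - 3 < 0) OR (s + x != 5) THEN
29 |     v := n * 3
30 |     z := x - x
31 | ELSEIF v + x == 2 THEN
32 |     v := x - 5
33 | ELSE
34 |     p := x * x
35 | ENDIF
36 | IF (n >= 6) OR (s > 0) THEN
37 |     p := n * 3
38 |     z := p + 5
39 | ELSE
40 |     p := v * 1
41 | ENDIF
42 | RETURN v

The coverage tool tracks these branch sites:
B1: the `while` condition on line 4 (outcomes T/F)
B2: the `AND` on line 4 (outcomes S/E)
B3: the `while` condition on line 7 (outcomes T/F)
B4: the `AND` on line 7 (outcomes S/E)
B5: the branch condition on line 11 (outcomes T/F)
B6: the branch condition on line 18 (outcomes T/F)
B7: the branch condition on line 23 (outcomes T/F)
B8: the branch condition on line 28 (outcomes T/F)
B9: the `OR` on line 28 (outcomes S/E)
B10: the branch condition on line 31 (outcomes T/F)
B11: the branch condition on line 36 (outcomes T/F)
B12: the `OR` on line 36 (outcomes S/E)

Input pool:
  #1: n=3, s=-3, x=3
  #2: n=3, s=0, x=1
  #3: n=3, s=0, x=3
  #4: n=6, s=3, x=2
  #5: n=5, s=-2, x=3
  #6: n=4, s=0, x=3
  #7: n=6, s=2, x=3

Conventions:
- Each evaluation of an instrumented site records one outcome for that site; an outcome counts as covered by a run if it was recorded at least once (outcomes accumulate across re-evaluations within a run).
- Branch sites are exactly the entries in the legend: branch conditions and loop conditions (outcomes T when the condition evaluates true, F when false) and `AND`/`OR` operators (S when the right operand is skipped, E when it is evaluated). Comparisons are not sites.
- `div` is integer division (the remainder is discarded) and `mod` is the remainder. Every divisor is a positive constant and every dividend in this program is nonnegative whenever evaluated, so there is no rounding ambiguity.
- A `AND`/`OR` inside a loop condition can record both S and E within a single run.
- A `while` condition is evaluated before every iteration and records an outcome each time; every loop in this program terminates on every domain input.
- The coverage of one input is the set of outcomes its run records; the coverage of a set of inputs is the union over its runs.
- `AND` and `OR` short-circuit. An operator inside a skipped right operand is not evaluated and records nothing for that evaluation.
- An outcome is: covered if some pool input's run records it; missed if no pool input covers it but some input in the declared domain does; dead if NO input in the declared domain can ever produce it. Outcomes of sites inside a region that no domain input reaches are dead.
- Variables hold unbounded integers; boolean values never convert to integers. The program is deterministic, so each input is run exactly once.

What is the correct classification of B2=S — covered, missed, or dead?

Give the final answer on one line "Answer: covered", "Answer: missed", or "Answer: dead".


B2=S is recorded by pool input(s) 1, 2, 3, 4, 5, 6, 7 -> covered
Answer: covered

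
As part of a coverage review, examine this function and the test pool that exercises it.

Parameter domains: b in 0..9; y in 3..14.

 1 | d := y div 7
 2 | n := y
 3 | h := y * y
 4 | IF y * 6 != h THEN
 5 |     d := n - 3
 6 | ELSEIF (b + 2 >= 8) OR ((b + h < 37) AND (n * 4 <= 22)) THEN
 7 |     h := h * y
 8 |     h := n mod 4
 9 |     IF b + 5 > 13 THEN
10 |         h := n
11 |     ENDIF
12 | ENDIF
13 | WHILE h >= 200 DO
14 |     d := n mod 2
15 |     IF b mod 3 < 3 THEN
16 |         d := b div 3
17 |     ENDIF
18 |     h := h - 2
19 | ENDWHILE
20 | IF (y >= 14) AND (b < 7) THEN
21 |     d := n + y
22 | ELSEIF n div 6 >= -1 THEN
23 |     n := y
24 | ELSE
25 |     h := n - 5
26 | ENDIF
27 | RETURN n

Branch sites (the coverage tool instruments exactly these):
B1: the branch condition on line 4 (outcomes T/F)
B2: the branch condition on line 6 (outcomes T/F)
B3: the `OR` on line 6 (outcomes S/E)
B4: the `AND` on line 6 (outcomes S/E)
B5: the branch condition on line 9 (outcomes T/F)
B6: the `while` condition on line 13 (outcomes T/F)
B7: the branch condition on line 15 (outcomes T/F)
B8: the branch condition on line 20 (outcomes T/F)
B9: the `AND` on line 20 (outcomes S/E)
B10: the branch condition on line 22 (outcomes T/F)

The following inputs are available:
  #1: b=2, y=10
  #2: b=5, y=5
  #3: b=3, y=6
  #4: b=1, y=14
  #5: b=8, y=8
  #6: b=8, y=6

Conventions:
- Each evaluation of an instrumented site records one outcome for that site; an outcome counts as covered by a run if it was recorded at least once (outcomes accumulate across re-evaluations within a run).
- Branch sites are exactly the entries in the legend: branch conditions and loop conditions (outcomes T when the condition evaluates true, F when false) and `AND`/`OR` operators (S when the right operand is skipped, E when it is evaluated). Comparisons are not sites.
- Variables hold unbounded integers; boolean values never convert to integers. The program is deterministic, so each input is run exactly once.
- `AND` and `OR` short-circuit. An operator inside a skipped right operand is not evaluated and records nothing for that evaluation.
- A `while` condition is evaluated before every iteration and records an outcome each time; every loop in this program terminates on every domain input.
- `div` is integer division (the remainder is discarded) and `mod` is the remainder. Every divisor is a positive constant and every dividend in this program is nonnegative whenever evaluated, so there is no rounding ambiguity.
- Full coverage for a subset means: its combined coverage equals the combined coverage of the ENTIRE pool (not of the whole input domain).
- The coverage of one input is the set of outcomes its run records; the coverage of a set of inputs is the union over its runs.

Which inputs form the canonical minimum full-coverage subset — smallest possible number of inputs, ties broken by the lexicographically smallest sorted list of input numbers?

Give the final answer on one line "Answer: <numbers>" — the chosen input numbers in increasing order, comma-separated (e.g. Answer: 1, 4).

input #1 (b=2, y=10): covers B1=T, B6=F, B8=F, B9=S, B10=T
input #2 (b=5, y=5): covers B1=T, B6=F, B8=F, B9=S, B10=T
input #3 (b=3, y=6): covers B1=F, B2=F, B3=E, B4=S, B6=F, B8=F, B9=S, B10=T
input #4 (b=1, y=14): covers B1=T, B6=F, B8=T, B9=E
input #5 (b=8, y=8): covers B1=T, B6=F, B8=F, B9=S, B10=T
input #6 (b=8, y=6): covers B1=F, B2=T, B3=S, B5=F, B6=F, B8=F, B9=S, B10=T
pool-wide coverage (14 outcomes): B1=T, B1=F, B2=T, B2=F, B3=S, B3=E, B4=S, B5=F, B6=F, B8=T, B8=F, B9=S, B9=E, B10=T
size 1 is not enough: best union over all size-1 subsets is 8/14
size 2 is not enough: best union over all size-2 subsets is 11/14
inputs {3, 4, 6} (size 3) cover everything; no size-3 subset with a lexicographically smaller index list covers all 14

Answer: 3, 4, 6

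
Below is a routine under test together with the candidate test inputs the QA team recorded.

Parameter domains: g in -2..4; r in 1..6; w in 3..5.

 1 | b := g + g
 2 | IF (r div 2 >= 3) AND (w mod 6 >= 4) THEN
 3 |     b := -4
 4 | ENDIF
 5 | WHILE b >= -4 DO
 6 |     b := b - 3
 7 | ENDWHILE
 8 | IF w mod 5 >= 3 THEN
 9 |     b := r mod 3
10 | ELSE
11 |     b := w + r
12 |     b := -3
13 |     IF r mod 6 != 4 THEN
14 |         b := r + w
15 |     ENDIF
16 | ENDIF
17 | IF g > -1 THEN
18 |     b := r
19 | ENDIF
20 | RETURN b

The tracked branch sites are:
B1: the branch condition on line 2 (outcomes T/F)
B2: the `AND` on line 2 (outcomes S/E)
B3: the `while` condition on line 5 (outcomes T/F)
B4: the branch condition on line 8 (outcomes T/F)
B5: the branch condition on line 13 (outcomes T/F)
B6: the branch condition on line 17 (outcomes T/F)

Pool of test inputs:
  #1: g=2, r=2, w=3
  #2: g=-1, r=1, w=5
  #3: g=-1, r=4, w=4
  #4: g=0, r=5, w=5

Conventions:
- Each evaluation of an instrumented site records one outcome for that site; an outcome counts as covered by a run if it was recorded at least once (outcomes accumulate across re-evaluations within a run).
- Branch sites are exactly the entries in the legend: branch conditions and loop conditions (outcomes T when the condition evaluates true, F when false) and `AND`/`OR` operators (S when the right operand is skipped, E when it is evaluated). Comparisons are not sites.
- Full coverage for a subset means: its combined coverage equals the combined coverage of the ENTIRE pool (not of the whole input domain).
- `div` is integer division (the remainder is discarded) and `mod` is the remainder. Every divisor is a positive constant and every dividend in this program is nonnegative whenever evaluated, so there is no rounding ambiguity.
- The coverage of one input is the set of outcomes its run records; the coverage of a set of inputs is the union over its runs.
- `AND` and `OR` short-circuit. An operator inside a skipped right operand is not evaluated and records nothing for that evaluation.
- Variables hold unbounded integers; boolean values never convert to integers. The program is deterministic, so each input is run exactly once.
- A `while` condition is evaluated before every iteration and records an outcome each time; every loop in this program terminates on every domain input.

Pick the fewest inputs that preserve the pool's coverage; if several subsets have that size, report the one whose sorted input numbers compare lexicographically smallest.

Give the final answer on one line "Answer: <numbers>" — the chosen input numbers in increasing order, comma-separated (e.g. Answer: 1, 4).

test 1 (g=2, r=2, w=3) hits B1=F, B2=S, B3=T, B3=F, B4=T, B6=T
test 2 (g=-1, r=1, w=5) hits B1=F, B2=S, B3=T, B3=F, B4=F, B5=T, B6=F
test 3 (g=-1, r=4, w=4) hits B1=F, B2=S, B3=T, B3=F, B4=T, B6=F
test 4 (g=0, r=5, w=5) hits B1=F, B2=S, B3=T, B3=F, B4=F, B5=T, B6=T
together the pool reaches 9 outcomes: B1=F, B2=S, B3=T, B3=F, B4=T, B4=F, B5=T, B6=T, B6=F
checked all size-1 subsets: none covers 9 outcomes (max 7/9)
size 2: inputs {1, 2} cover all 9 outcomes, and no lexicographically smaller subset of this size does

Answer: 1, 2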